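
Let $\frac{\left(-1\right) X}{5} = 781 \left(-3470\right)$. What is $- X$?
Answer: $-13550350$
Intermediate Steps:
$X = 13550350$ ($X = - 5 \cdot 781 \left(-3470\right) = \left(-5\right) \left(-2710070\right) = 13550350$)
$- X = \left(-1\right) 13550350 = -13550350$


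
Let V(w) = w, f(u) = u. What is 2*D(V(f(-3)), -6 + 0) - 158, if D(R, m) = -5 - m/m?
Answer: -170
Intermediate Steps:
D(R, m) = -6 (D(R, m) = -5 - 1*1 = -5 - 1 = -6)
2*D(V(f(-3)), -6 + 0) - 158 = 2*(-6) - 158 = -12 - 158 = -170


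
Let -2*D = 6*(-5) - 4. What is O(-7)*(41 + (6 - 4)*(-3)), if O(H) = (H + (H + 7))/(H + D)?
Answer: -49/2 ≈ -24.500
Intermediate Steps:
D = 17 (D = -(6*(-5) - 4)/2 = -(-30 - 4)/2 = -½*(-34) = 17)
O(H) = (7 + 2*H)/(17 + H) (O(H) = (H + (H + 7))/(H + 17) = (H + (7 + H))/(17 + H) = (7 + 2*H)/(17 + H))
O(-7)*(41 + (6 - 4)*(-3)) = ((7 + 2*(-7))/(17 - 7))*(41 + (6 - 4)*(-3)) = ((7 - 14)/10)*(41 + 2*(-3)) = ((⅒)*(-7))*(41 - 6) = -7/10*35 = -49/2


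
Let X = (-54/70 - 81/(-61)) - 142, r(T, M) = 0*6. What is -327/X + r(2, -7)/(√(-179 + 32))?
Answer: 698145/301982 ≈ 2.3119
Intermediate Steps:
r(T, M) = 0
X = -301982/2135 (X = (-54*1/70 - 81*(-1/61)) - 142 = (-27/35 + 81/61) - 142 = 1188/2135 - 142 = -301982/2135 ≈ -141.44)
-327/X + r(2, -7)/(√(-179 + 32)) = -327/(-301982/2135) + 0/(√(-179 + 32)) = -327*(-2135/301982) + 0/(√(-147)) = 698145/301982 + 0/((7*I*√3)) = 698145/301982 + 0*(-I*√3/21) = 698145/301982 + 0 = 698145/301982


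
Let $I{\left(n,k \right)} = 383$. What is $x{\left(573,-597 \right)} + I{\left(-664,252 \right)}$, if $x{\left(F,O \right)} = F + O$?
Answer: $359$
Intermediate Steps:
$x{\left(573,-597 \right)} + I{\left(-664,252 \right)} = \left(573 - 597\right) + 383 = -24 + 383 = 359$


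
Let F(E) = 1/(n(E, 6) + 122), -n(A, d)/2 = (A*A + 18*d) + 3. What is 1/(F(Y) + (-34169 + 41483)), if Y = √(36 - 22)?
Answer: 128/936191 ≈ 0.00013672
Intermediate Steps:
n(A, d) = -6 - 36*d - 2*A² (n(A, d) = -2*((A*A + 18*d) + 3) = -2*((A² + 18*d) + 3) = -2*(3 + A² + 18*d) = -6 - 36*d - 2*A²)
Y = √14 ≈ 3.7417
F(E) = 1/(-100 - 2*E²) (F(E) = 1/((-6 - 36*6 - 2*E²) + 122) = 1/((-6 - 216 - 2*E²) + 122) = 1/((-222 - 2*E²) + 122) = 1/(-100 - 2*E²))
1/(F(Y) + (-34169 + 41483)) = 1/(-1/(100 + 2*(√14)²) + (-34169 + 41483)) = 1/(-1/(100 + 2*14) + 7314) = 1/(-1/(100 + 28) + 7314) = 1/(-1/128 + 7314) = 1/(936191/128) = 128/936191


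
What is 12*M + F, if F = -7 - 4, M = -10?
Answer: -131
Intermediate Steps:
F = -11
12*M + F = 12*(-10) - 11 = -120 - 11 = -131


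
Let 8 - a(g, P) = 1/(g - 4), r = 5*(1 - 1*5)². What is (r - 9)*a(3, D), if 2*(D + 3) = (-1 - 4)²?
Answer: 639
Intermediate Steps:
D = 19/2 (D = -3 + (-1 - 4)²/2 = -3 + (½)*(-5)² = -3 + (½)*25 = -3 + 25/2 = 19/2 ≈ 9.5000)
r = 80 (r = 5*(1 - 5)² = 5*(-4)² = 5*16 = 80)
a(g, P) = 8 - 1/(-4 + g) (a(g, P) = 8 - 1/(g - 4) = 8 - 1/(-4 + g))
(r - 9)*a(3, D) = (80 - 9)*((-33 + 8*3)/(-4 + 3)) = 71*((-33 + 24)/(-1)) = 71*(-1*(-9)) = 71*9 = 639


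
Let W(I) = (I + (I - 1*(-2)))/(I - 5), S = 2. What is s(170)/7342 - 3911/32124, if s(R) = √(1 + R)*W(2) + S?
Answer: -14325157/117927204 - 3*√19/3671 ≈ -0.12504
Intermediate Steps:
W(I) = (2 + 2*I)/(-5 + I) (W(I) = (I + (I + 2))/(-5 + I) = (I + (2 + I))/(-5 + I) = (2 + 2*I)/(-5 + I))
s(R) = 2 - 2*√(1 + R) (s(R) = √(1 + R)*(2*(1 + 2)/(-5 + 2)) + 2 = √(1 + R)*(2*3/(-3)) + 2 = √(1 + R)*(2*(-⅓)*3) + 2 = √(1 + R)*(-2) + 2 = -2*√(1 + R) + 2 = 2 - 2*√(1 + R))
s(170)/7342 - 3911/32124 = (2 - 2*√(1 + 170))/7342 - 3911/32124 = (2 - 6*√19)*(1/7342) - 3911*1/32124 = (2 - 6*√19)*(1/7342) - 3911/32124 = (1/3671 - 3*√19/3671) - 3911/32124 = -14325157/117927204 - 3*√19/3671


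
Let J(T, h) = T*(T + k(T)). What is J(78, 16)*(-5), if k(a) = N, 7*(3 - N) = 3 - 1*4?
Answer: -221520/7 ≈ -31646.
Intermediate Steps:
N = 22/7 (N = 3 - (3 - 1*4)/7 = 3 - (3 - 4)/7 = 3 - ⅐*(-1) = 3 + ⅐ = 22/7 ≈ 3.1429)
k(a) = 22/7
J(T, h) = T*(22/7 + T) (J(T, h) = T*(T + 22/7) = T*(22/7 + T))
J(78, 16)*(-5) = ((⅐)*78*(22 + 7*78))*(-5) = ((⅐)*78*(22 + 546))*(-5) = ((⅐)*78*568)*(-5) = (44304/7)*(-5) = -221520/7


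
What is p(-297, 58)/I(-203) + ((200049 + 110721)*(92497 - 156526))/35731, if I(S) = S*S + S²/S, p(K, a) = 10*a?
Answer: -14068092320000/25261817 ≈ -5.5689e+5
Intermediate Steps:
I(S) = S + S² (I(S) = S² + S = S + S²)
p(-297, 58)/I(-203) + ((200049 + 110721)*(92497 - 156526))/35731 = (10*58)/((-203*(1 - 203))) + ((200049 + 110721)*(92497 - 156526))/35731 = 580/((-203*(-202))) + (310770*(-64029))*(1/35731) = 580/41006 - 19898292330*1/35731 = 580*(1/41006) - 19898292330/35731 = 10/707 - 19898292330/35731 = -14068092320000/25261817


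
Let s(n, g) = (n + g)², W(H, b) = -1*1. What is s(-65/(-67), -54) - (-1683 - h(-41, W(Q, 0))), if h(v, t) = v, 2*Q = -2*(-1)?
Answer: 19994747/4489 ≈ 4454.2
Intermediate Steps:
Q = 1 (Q = (-2*(-1))/2 = (½)*2 = 1)
W(H, b) = -1
s(n, g) = (g + n)²
s(-65/(-67), -54) - (-1683 - h(-41, W(Q, 0))) = (-54 - 65/(-67))² - (-1683 - 1*(-41)) = (-54 - 65*(-1/67))² - (-1683 + 41) = (-54 + 65/67)² - 1*(-1642) = (-3553/67)² + 1642 = 12623809/4489 + 1642 = 19994747/4489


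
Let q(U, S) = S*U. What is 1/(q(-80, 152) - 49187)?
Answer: -1/61347 ≈ -1.6301e-5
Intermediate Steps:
1/(q(-80, 152) - 49187) = 1/(152*(-80) - 49187) = 1/(-12160 - 49187) = 1/(-61347) = -1/61347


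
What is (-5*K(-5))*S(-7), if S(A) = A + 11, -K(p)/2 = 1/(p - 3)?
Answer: -5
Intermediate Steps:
K(p) = -2/(-3 + p) (K(p) = -2/(p - 3) = -2/(-3 + p))
S(A) = 11 + A
(-5*K(-5))*S(-7) = (-5*(-2/(-3 - 5)))*(11 - 7) = -5*(-2/(-8))*4 = -5*(-2*(-⅛))*4 = -5/4*4 = -5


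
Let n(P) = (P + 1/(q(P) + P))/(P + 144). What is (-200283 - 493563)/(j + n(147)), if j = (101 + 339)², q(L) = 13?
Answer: -32305469760/9014039521 ≈ -3.5839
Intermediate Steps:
j = 193600 (j = 440² = 193600)
n(P) = (P + 1/(13 + P))/(144 + P) (n(P) = (P + 1/(13 + P))/(P + 144) = (P + 1/(13 + P))/(144 + P))
(-200283 - 493563)/(j + n(147)) = (-200283 - 493563)/(193600 + (1 + 147² + 13*147)/(1872 + 147² + 157*147)) = -693846/(193600 + (1 + 21609 + 1911)/(1872 + 21609 + 23079)) = -693846/(193600 + 23521/46560) = -693846/9014039521/46560 = -693846*46560/9014039521 = -32305469760/9014039521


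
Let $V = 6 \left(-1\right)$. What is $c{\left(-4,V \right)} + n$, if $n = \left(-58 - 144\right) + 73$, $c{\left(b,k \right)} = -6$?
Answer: $-135$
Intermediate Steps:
$V = -6$
$n = -129$ ($n = -202 + 73 = -129$)
$c{\left(-4,V \right)} + n = -6 - 129 = -135$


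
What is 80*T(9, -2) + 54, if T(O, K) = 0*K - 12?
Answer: -906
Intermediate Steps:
T(O, K) = -12 (T(O, K) = 0 - 12 = -12)
80*T(9, -2) + 54 = 80*(-12) + 54 = -960 + 54 = -906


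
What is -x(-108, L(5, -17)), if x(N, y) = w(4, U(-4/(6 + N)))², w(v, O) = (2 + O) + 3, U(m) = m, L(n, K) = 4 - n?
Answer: -66049/2601 ≈ -25.394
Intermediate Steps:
w(v, O) = 5 + O
x(N, y) = (5 - 4/(6 + N))²
-x(-108, L(5, -17)) = -(26 + 5*(-108))²/(6 - 108)² = -(26 - 540)²/(-102)² = -(-514)²/10404 = -264196/10404 = -1*66049/2601 = -66049/2601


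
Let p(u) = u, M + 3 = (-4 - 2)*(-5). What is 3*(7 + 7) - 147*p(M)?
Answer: -3927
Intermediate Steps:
M = 27 (M = -3 + (-4 - 2)*(-5) = -3 - 6*(-5) = -3 + 30 = 27)
3*(7 + 7) - 147*p(M) = 3*(7 + 7) - 147*27 = 3*14 - 3969 = 42 - 3969 = -3927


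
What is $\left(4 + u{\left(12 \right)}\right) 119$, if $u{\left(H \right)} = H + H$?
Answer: $3332$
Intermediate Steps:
$u{\left(H \right)} = 2 H$
$\left(4 + u{\left(12 \right)}\right) 119 = \left(4 + 2 \cdot 12\right) 119 = \left(4 + 24\right) 119 = 28 \cdot 119 = 3332$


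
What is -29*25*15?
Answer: -10875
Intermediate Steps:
-29*25*15 = -725*15 = -10875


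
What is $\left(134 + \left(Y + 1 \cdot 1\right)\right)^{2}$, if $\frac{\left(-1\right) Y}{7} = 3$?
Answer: $12996$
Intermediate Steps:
$Y = -21$ ($Y = \left(-7\right) 3 = -21$)
$\left(134 + \left(Y + 1 \cdot 1\right)\right)^{2} = \left(134 + \left(-21 + 1 \cdot 1\right)\right)^{2} = \left(134 + \left(-21 + 1\right)\right)^{2} = \left(134 - 20\right)^{2} = 114^{2} = 12996$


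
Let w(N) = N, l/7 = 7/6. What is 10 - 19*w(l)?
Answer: -871/6 ≈ -145.17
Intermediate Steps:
l = 49/6 (l = 7*(7/6) = 49/6 ≈ 8.1667)
10 - 19*w(l) = 10 - 19*49/6 = 10 - 931/6 = -871/6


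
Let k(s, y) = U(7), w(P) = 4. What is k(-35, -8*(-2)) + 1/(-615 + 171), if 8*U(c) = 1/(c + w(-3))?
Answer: 89/9768 ≈ 0.0091114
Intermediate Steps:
U(c) = 1/(8*(4 + c)) (U(c) = 1/(8*(c + 4)) = 1/(8*(4 + c)))
k(s, y) = 1/88 (k(s, y) = 1/(8*(4 + 7)) = (⅛)/11 = (⅛)*(1/11) = 1/88)
k(-35, -8*(-2)) + 1/(-615 + 171) = 1/88 + 1/(-615 + 171) = 1/88 + 1/(-444) = 1/88 - 1/444 = 89/9768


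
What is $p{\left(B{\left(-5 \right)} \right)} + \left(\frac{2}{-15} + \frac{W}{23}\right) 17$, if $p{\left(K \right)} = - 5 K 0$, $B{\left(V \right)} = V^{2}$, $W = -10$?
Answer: $- \frac{3332}{345} \approx -9.658$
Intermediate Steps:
$p{\left(K \right)} = 0$
$p{\left(B{\left(-5 \right)} \right)} + \left(\frac{2}{-15} + \frac{W}{23}\right) 17 = 0 + \left(\frac{2}{-15} - \frac{10}{23}\right) 17 = 0 + \left(2 \left(- \frac{1}{15}\right) - \frac{10}{23}\right) 17 = 0 + \left(- \frac{2}{15} - \frac{10}{23}\right) 17 = 0 - \frac{3332}{345} = - \frac{3332}{345}$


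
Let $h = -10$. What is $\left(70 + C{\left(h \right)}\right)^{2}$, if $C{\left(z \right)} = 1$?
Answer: $5041$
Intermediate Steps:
$\left(70 + C{\left(h \right)}\right)^{2} = \left(70 + 1\right)^{2} = 71^{2} = 5041$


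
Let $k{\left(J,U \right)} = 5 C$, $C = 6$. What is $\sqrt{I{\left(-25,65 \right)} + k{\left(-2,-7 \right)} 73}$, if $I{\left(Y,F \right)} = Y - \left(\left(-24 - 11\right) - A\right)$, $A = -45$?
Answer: $\sqrt{2155} \approx 46.422$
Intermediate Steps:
$k{\left(J,U \right)} = 30$ ($k{\left(J,U \right)} = 5 \cdot 6 = 30$)
$I{\left(Y,F \right)} = -10 + Y$ ($I{\left(Y,F \right)} = Y - \left(\left(-24 - 11\right) - -45\right) = Y - \left(-35 + 45\right) = Y - 10 = -10 + Y$)
$\sqrt{I{\left(-25,65 \right)} + k{\left(-2,-7 \right)} 73} = \sqrt{\left(-10 - 25\right) + 30 \cdot 73} = \sqrt{-35 + 2190} = \sqrt{2155}$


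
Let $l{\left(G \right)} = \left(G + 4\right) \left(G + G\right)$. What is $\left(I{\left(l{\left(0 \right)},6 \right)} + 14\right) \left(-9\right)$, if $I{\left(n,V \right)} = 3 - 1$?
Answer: $-144$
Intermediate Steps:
$l{\left(G \right)} = 2 G \left(4 + G\right)$ ($l{\left(G \right)} = \left(4 + G\right) 2 G = 2 G \left(4 + G\right)$)
$I{\left(n,V \right)} = 2$ ($I{\left(n,V \right)} = 3 - 1 = 2$)
$\left(I{\left(l{\left(0 \right)},6 \right)} + 14\right) \left(-9\right) = \left(2 + 14\right) \left(-9\right) = 16 \left(-9\right) = -144$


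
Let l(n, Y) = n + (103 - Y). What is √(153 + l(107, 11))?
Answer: 4*√22 ≈ 18.762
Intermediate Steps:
l(n, Y) = 103 + n - Y
√(153 + l(107, 11)) = √(153 + (103 + 107 - 1*11)) = √(153 + (103 + 107 - 11)) = √(153 + 199) = √352 = 4*√22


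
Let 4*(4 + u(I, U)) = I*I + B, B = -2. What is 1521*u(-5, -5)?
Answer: 10647/4 ≈ 2661.8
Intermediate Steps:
u(I, U) = -9/2 + I²/4 (u(I, U) = -4 + (I*I - 2)/4 = -4 + (I² - 2)/4 = -4 + (-2 + I²)/4 = -4 + (-½ + I²/4) = -9/2 + I²/4)
1521*u(-5, -5) = 1521*(-9/2 + (¼)*(-5)²) = 1521*(-9/2 + (¼)*25) = 1521*(-9/2 + 25/4) = 1521*(7/4) = 10647/4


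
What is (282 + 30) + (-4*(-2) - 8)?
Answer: 312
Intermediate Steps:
(282 + 30) + (-4*(-2) - 8) = 312 + (8 - 8) = 312 + 0 = 312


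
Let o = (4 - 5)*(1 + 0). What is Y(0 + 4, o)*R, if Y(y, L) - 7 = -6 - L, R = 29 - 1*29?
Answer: 0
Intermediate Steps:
R = 0 (R = 29 - 29 = 0)
o = -1 (o = -1*1 = -1)
Y(y, L) = 1 - L (Y(y, L) = 7 + (-6 - L) = 1 - L)
Y(0 + 4, o)*R = (1 - 1*(-1))*0 = (1 + 1)*0 = 2*0 = 0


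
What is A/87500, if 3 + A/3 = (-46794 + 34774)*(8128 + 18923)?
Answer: -975459069/87500 ≈ -11148.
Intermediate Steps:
A = -975459069 (A = -9 + 3*((-46794 + 34774)*(8128 + 18923)) = -9 + 3*(-12020*27051) = -9 + 3*(-325153020) = -9 - 975459060 = -975459069)
A/87500 = -975459069/87500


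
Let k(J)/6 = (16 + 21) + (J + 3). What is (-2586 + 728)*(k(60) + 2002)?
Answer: -4834516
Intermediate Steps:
k(J) = 240 + 6*J (k(J) = 6*((16 + 21) + (J + 3)) = 6*(37 + (3 + J)) = 6*(40 + J) = 240 + 6*J)
(-2586 + 728)*(k(60) + 2002) = (-2586 + 728)*((240 + 6*60) + 2002) = -1858*((240 + 360) + 2002) = -1858*(600 + 2002) = -1858*2602 = -4834516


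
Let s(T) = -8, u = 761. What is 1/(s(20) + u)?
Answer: 1/753 ≈ 0.0013280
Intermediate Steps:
1/(s(20) + u) = 1/(-8 + 761) = 1/753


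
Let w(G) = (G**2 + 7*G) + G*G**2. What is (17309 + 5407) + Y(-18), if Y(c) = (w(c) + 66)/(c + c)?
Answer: 68612/3 ≈ 22871.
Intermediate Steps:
w(G) = G**2 + G**3 + 7*G (w(G) = (G**2 + 7*G) + G**3 = G**2 + G**3 + 7*G)
Y(c) = (66 + c*(7 + c + c**2))/(2*c) (Y(c) = (c*(7 + c + c**2) + 66)/(c + c) = (66 + c*(7 + c + c**2))/((2*c)) = (66 + c*(7 + c + c**2))*(1/(2*c)) = (66 + c*(7 + c + c**2))/(2*c))
(17309 + 5407) + Y(-18) = (17309 + 5407) + (1/2)*(66 - 18*(7 - 18 + (-18)**2))/(-18) = 22716 + (1/2)*(-1/18)*(66 - 18*(7 - 18 + 324)) = 22716 + (1/2)*(-1/18)*(66 - 18*313) = 22716 + (1/2)*(-1/18)*(66 - 5634) = 22716 + (1/2)*(-1/18)*(-5568) = 22716 + 464/3 = 68612/3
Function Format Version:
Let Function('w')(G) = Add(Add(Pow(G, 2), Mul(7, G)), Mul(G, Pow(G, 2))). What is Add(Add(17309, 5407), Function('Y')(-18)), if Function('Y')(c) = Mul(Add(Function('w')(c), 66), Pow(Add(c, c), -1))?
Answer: Rational(68612, 3) ≈ 22871.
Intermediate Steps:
Function('w')(G) = Add(Pow(G, 2), Pow(G, 3), Mul(7, G)) (Function('w')(G) = Add(Add(Pow(G, 2), Mul(7, G)), Pow(G, 3)) = Add(Pow(G, 2), Pow(G, 3), Mul(7, G)))
Function('Y')(c) = Mul(Rational(1, 2), Pow(c, -1), Add(66, Mul(c, Add(7, c, Pow(c, 2))))) (Function('Y')(c) = Mul(Add(Mul(c, Add(7, c, Pow(c, 2))), 66), Pow(Add(c, c), -1)) = Mul(Add(66, Mul(c, Add(7, c, Pow(c, 2)))), Pow(Mul(2, c), -1)) = Mul(Add(66, Mul(c, Add(7, c, Pow(c, 2)))), Mul(Rational(1, 2), Pow(c, -1))) = Mul(Rational(1, 2), Pow(c, -1), Add(66, Mul(c, Add(7, c, Pow(c, 2))))))
Add(Add(17309, 5407), Function('Y')(-18)) = Add(Add(17309, 5407), Mul(Rational(1, 2), Pow(-18, -1), Add(66, Mul(-18, Add(7, -18, Pow(-18, 2)))))) = Add(22716, Mul(Rational(1, 2), Rational(-1, 18), Add(66, Mul(-18, Add(7, -18, 324))))) = Add(22716, Mul(Rational(1, 2), Rational(-1, 18), Add(66, Mul(-18, 313)))) = Add(22716, Mul(Rational(1, 2), Rational(-1, 18), Add(66, -5634))) = Add(22716, Mul(Rational(1, 2), Rational(-1, 18), -5568)) = Add(22716, Rational(464, 3)) = Rational(68612, 3)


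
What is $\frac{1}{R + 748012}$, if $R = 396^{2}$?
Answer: $\frac{1}{904828} \approx 1.1052 \cdot 10^{-6}$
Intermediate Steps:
$R = 156816$
$\frac{1}{R + 748012} = \frac{1}{156816 + 748012} = \frac{1}{904828}$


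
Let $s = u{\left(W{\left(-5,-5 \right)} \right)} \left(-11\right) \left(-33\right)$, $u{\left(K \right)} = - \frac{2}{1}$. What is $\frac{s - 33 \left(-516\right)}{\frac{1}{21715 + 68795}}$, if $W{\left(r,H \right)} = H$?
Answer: $1475494020$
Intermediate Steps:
$u{\left(K \right)} = -2$ ($u{\left(K \right)} = \left(-2\right) 1 = -2$)
$s = -726$ ($s = \left(-2\right) \left(-11\right) \left(-33\right) = 22 \left(-33\right) = -726$)
$\frac{s - 33 \left(-516\right)}{\frac{1}{21715 + 68795}} = \frac{-726 - 33 \left(-516\right)}{\frac{1}{21715 + 68795}} = \frac{-726 - -17028}{\frac{1}{90510}} = \left(-726 + 17028\right) \frac{1}{\frac{1}{90510}} = 16302 \cdot 90510 = 1475494020$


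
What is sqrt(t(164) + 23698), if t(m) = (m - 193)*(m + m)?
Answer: sqrt(14186) ≈ 119.10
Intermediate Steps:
t(m) = 2*m*(-193 + m) (t(m) = (-193 + m)*(2*m) = 2*m*(-193 + m))
sqrt(t(164) + 23698) = sqrt(2*164*(-193 + 164) + 23698) = sqrt(2*164*(-29) + 23698) = sqrt(-9512 + 23698) = sqrt(14186)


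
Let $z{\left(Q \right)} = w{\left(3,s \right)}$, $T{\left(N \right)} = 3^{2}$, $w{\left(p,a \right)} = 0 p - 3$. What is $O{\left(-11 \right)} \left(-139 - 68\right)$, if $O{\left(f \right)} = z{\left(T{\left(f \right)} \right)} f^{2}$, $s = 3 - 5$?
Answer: $75141$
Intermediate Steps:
$s = -2$
$w{\left(p,a \right)} = -3$ ($w{\left(p,a \right)} = 0 - 3 = -3$)
$T{\left(N \right)} = 9$
$z{\left(Q \right)} = -3$
$O{\left(f \right)} = - 3 f^{2}$
$O{\left(-11 \right)} \left(-139 - 68\right) = - 3 \left(-11\right)^{2} \left(-139 - 68\right) = \left(-3\right) 121 \left(-207\right) = \left(-363\right) \left(-207\right) = 75141$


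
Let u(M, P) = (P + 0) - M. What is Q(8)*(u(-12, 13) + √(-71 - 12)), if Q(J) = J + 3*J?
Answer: 800 + 32*I*√83 ≈ 800.0 + 291.53*I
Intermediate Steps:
u(M, P) = P - M
Q(J) = 4*J
Q(8)*(u(-12, 13) + √(-71 - 12)) = (4*8)*((13 - 1*(-12)) + √(-71 - 12)) = 32*((13 + 12) + √(-83)) = 32*(25 + I*√83) = 800 + 32*I*√83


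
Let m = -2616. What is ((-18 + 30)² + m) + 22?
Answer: -2450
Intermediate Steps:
((-18 + 30)² + m) + 22 = ((-18 + 30)² - 2616) + 22 = (12² - 2616) + 22 = (144 - 2616) + 22 = -2472 + 22 = -2450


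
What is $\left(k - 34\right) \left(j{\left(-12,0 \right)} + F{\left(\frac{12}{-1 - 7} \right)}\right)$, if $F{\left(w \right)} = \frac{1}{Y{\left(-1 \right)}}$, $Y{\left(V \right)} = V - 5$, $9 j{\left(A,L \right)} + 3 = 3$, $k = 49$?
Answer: $- \frac{5}{2} \approx -2.5$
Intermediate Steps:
$j{\left(A,L \right)} = 0$ ($j{\left(A,L \right)} = - \frac{1}{3} + \frac{1}{9} \cdot 3 = - \frac{1}{3} + \frac{1}{3} = 0$)
$Y{\left(V \right)} = -5 + V$
$F{\left(w \right)} = - \frac{1}{6}$ ($F{\left(w \right)} = \frac{1}{-5 - 1} = \frac{1}{-6} = - \frac{1}{6}$)
$\left(k - 34\right) \left(j{\left(-12,0 \right)} + F{\left(\frac{12}{-1 - 7} \right)}\right) = \left(49 - 34\right) \left(0 - \frac{1}{6}\right) = 15 \left(- \frac{1}{6}\right) = - \frac{5}{2}$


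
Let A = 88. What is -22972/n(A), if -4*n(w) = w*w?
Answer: 5743/484 ≈ 11.866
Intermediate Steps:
n(w) = -w**2/4 (n(w) = -w*w/4 = -w**2/4)
-22972/n(A) = -22972/((-1/4*88**2)) = -22972/((-1/4*7744)) = -22972/(-1936) = -22972*(-1/1936) = 5743/484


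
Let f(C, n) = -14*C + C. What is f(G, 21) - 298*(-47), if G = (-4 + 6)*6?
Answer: 13850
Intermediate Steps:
G = 12 (G = 2*6 = 12)
f(C, n) = -13*C
f(G, 21) - 298*(-47) = -13*12 - 298*(-47) = -156 + 14006 = 13850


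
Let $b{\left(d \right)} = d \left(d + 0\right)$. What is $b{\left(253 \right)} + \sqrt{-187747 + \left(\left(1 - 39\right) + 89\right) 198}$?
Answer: $64009 + i \sqrt{177649} \approx 64009.0 + 421.48 i$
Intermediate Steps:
$b{\left(d \right)} = d^{2}$ ($b{\left(d \right)} = d d = d^{2}$)
$b{\left(253 \right)} + \sqrt{-187747 + \left(\left(1 - 39\right) + 89\right) 198} = 253^{2} + \sqrt{-187747 + \left(\left(1 - 39\right) + 89\right) 198} = 64009 + \sqrt{-187747 + \left(-38 + 89\right) 198} = 64009 + \sqrt{-187747 + 51 \cdot 198} = 64009 + \sqrt{-187747 + 10098} = 64009 + \sqrt{-177649} = 64009 + i \sqrt{177649}$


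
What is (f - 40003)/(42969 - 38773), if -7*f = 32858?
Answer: -44697/4196 ≈ -10.652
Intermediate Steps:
f = -4694 (f = -1/7*32858 = -4694)
(f - 40003)/(42969 - 38773) = (-4694 - 40003)/(42969 - 38773) = -44697/4196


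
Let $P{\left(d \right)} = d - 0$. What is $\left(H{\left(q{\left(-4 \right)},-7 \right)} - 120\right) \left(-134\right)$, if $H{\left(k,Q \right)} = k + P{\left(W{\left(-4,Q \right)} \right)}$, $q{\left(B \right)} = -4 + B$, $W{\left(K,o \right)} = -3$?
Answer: $17554$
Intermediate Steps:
$P{\left(d \right)} = d$ ($P{\left(d \right)} = d + 0 = d$)
$H{\left(k,Q \right)} = -3 + k$ ($H{\left(k,Q \right)} = k - 3 = -3 + k$)
$\left(H{\left(q{\left(-4 \right)},-7 \right)} - 120\right) \left(-134\right) = \left(\left(-3 - 8\right) - 120\right) \left(-134\right) = \left(-11 - 120\right) \left(-134\right) = \left(-131\right) \left(-134\right) = 17554$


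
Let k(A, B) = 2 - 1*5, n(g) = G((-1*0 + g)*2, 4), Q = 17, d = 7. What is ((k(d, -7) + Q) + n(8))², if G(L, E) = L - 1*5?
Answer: 625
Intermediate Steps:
G(L, E) = -5 + L (G(L, E) = L - 5 = -5 + L)
n(g) = -5 + 2*g (n(g) = -5 + (-1*0 + g)*2 = -5 + (0 + g)*2 = -5 + g*2 = -5 + 2*g)
k(A, B) = -3 (k(A, B) = 2 - 5 = -3)
((k(d, -7) + Q) + n(8))² = ((-3 + 17) + (-5 + 2*8))² = (14 + (-5 + 16))² = (14 + 11)² = 25² = 625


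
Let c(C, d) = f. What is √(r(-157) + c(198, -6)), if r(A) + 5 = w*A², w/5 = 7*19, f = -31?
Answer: √16391549 ≈ 4048.6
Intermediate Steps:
c(C, d) = -31
w = 665 (w = 5*(7*19) = 5*133 = 665)
r(A) = -5 + 665*A²
√(r(-157) + c(198, -6)) = √((-5 + 665*(-157)²) - 31) = √((-5 + 665*24649) - 31) = √((-5 + 16391585) - 31) = √(16391580 - 31) = √16391549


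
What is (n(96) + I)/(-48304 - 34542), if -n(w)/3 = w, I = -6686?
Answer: 3487/41423 ≈ 0.084180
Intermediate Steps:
n(w) = -3*w
(n(96) + I)/(-48304 - 34542) = (-3*96 - 6686)/(-48304 - 34542) = (-288 - 6686)/(-82846) = -6974*(-1/82846) = 3487/41423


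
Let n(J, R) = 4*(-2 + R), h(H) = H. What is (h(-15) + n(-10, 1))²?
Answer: 361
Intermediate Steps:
n(J, R) = -8 + 4*R
(h(-15) + n(-10, 1))² = (-15 + (-8 + 4*1))² = (-15 + (-8 + 4))² = (-15 - 4)² = (-19)² = 361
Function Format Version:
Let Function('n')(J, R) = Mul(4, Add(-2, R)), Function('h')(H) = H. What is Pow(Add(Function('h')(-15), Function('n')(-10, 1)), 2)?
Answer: 361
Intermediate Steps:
Function('n')(J, R) = Add(-8, Mul(4, R))
Pow(Add(Function('h')(-15), Function('n')(-10, 1)), 2) = Pow(Add(-15, Add(-8, Mul(4, 1))), 2) = Pow(Add(-15, Add(-8, 4)), 2) = Pow(Add(-15, -4), 2) = Pow(-19, 2) = 361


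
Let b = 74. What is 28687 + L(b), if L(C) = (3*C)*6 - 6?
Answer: 30013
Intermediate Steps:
L(C) = -6 + 18*C (L(C) = 18*C - 6 = -6 + 18*C)
28687 + L(b) = 28687 + (-6 + 18*74) = 28687 + (-6 + 1332) = 28687 + 1326 = 30013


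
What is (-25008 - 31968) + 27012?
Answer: -29964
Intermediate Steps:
(-25008 - 31968) + 27012 = -56976 + 27012 = -29964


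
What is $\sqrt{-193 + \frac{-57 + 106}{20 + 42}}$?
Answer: $\frac{i \sqrt{738854}}{62} \approx 13.864 i$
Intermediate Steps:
$\sqrt{-193 + \frac{-57 + 106}{20 + 42}} = \sqrt{-193 + \frac{49}{62}} = \sqrt{- \frac{11917}{62}} = \frac{i \sqrt{738854}}{62}$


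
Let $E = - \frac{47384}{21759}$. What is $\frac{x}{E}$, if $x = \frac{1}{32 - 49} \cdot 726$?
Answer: $\frac{7898517}{402764} \approx 19.611$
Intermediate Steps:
$x = - \frac{726}{17}$ ($x = \frac{1}{-17} \cdot 726 = \left(- \frac{1}{17}\right) 726 = - \frac{726}{17} \approx -42.706$)
$E = - \frac{47384}{21759}$ ($E = \left(-47384\right) \frac{1}{21759} = - \frac{47384}{21759} \approx -2.1777$)
$\frac{x}{E} = - \frac{726}{17 \left(- \frac{47384}{21759}\right)} = \left(- \frac{726}{17}\right) \left(- \frac{21759}{47384}\right) = \frac{7898517}{402764}$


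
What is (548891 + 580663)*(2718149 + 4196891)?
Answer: 7810911092160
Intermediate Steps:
(548891 + 580663)*(2718149 + 4196891) = 1129554*6915040 = 7810911092160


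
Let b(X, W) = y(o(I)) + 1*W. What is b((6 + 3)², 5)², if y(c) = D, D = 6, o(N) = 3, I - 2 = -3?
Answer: 121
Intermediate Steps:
I = -1 (I = 2 - 3 = -1)
y(c) = 6
b(X, W) = 6 + W (b(X, W) = 6 + 1*W = 6 + W)
b((6 + 3)², 5)² = (6 + 5)² = 11² = 121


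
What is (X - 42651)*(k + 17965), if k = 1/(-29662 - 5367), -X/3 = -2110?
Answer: -22856659434864/35029 ≈ -6.5251e+8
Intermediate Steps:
X = 6330 (X = -3*(-2110) = 6330)
k = -1/35029 (k = 1/(-35029) = -1/35029 ≈ -2.8548e-5)
(X - 42651)*(k + 17965) = (6330 - 42651)*(-1/35029 + 17965) = -36321*629295984/35029 = -22856659434864/35029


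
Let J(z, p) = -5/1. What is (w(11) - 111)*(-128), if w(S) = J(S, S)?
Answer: 14848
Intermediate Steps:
J(z, p) = -5 (J(z, p) = -5*1 = -5)
w(S) = -5
(w(11) - 111)*(-128) = (-5 - 111)*(-128) = -116*(-128) = 14848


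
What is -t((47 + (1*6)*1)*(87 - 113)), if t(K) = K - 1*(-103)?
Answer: 1275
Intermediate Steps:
t(K) = 103 + K (t(K) = K + 103 = 103 + K)
-t((47 + (1*6)*1)*(87 - 113)) = -(103 + (47 + (1*6)*1)*(87 - 113)) = -(103 + (47 + 6*1)*(-26)) = -(103 + (47 + 6)*(-26)) = -(103 + 53*(-26)) = -(103 - 1378) = -1*(-1275) = 1275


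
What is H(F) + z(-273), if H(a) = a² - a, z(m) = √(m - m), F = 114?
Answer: 12882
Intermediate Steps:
z(m) = 0 (z(m) = √0 = 0)
H(F) + z(-273) = 114*(-1 + 114) + 0 = 114*113 + 0 = 12882 + 0 = 12882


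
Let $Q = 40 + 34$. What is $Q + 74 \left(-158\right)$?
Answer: $-11618$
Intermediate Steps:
$Q = 74$
$Q + 74 \left(-158\right) = 74 + 74 \left(-158\right) = 74 - 11692 = -11618$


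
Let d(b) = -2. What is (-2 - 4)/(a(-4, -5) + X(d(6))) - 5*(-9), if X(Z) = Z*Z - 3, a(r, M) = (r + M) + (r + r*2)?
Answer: 453/10 ≈ 45.300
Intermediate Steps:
a(r, M) = M + 4*r (a(r, M) = (M + r) + (r + 2*r) = (M + r) + 3*r = M + 4*r)
X(Z) = -3 + Z² (X(Z) = Z² - 3 = -3 + Z²)
(-2 - 4)/(a(-4, -5) + X(d(6))) - 5*(-9) = (-2 - 4)/((-5 + 4*(-4)) + (-3 + (-2)²)) - 5*(-9) = -6/((-5 - 16) + (-3 + 4)) + 45 = -6/(-21 + 1) + 45 = -6/(-20) + 45 = -6*(-1/20) + 45 = 3/10 + 45 = 453/10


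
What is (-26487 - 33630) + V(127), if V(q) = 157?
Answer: -59960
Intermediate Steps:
(-26487 - 33630) + V(127) = (-26487 - 33630) + 157 = -60117 + 157 = -59960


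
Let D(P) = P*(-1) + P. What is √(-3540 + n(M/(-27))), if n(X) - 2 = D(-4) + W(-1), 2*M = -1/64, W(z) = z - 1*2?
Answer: I*√3541 ≈ 59.506*I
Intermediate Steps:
W(z) = -2 + z (W(z) = z - 2 = -2 + z)
M = -1/128 (M = (-1/64)/2 = (-1*1/64)/2 = (½)*(-1/64) = -1/128 ≈ -0.0078125)
D(P) = 0 (D(P) = -P + P = 0)
n(X) = -1 (n(X) = 2 + (0 + (-2 - 1)) = 2 + (0 - 3) = 2 - 3 = -1)
√(-3540 + n(M/(-27))) = √(-3540 - 1) = √(-3541) = I*√3541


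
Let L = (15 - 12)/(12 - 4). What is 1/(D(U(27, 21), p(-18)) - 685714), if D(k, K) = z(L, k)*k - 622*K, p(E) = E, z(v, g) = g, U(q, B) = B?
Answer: -1/674077 ≈ -1.4835e-6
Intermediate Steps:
L = 3/8 ≈ 0.37500
D(k, K) = k² - 622*K (D(k, K) = k*k - 622*K = k² - 622*K)
1/(D(U(27, 21), p(-18)) - 685714) = 1/((21² - 622*(-18)) - 685714) = 1/((441 + 11196) - 685714) = 1/(11637 - 685714) = 1/(-674077) = -1/674077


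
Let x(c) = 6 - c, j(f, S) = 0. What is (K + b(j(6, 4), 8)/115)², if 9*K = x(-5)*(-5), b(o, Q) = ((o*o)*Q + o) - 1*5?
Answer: 1623076/42849 ≈ 37.879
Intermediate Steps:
b(o, Q) = -5 + o + Q*o² (b(o, Q) = (o²*Q + o) - 5 = (Q*o² + o) - 5 = (o + Q*o²) - 5 = -5 + o + Q*o²)
K = -55/9 (K = ((6 - 1*(-5))*(-5))/9 = ((6 + 5)*(-5))/9 = (11*(-5))/9 = (⅑)*(-55) = -55/9 ≈ -6.1111)
(K + b(j(6, 4), 8)/115)² = (-55/9 + (-5 + 0 + 8*0²)/115)² = (-55/9 + (-5 + 0 + 8*0)*(1/115))² = (-55/9 + (-5 + 0 + 0)*(1/115))² = (-55/9 - 5*1/115)² = (-55/9 - 1/23)² = (-1274/207)² = 1623076/42849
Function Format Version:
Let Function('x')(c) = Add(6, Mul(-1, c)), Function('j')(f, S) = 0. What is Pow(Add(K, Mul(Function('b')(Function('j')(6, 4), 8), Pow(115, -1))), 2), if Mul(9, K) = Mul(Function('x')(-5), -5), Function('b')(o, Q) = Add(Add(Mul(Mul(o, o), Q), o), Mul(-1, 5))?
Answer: Rational(1623076, 42849) ≈ 37.879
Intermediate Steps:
Function('b')(o, Q) = Add(-5, o, Mul(Q, Pow(o, 2))) (Function('b')(o, Q) = Add(Add(Mul(Pow(o, 2), Q), o), -5) = Add(Add(Mul(Q, Pow(o, 2)), o), -5) = Add(Add(o, Mul(Q, Pow(o, 2))), -5) = Add(-5, o, Mul(Q, Pow(o, 2))))
K = Rational(-55, 9) (K = Mul(Rational(1, 9), Mul(Add(6, Mul(-1, -5)), -5)) = Mul(Rational(1, 9), Mul(Add(6, 5), -5)) = Mul(Rational(1, 9), Mul(11, -5)) = Mul(Rational(1, 9), -55) = Rational(-55, 9) ≈ -6.1111)
Pow(Add(K, Mul(Function('b')(Function('j')(6, 4), 8), Pow(115, -1))), 2) = Pow(Add(Rational(-55, 9), Mul(Add(-5, 0, Mul(8, Pow(0, 2))), Pow(115, -1))), 2) = Pow(Add(Rational(-55, 9), Mul(Add(-5, 0, Mul(8, 0)), Rational(1, 115))), 2) = Pow(Add(Rational(-55, 9), Mul(Add(-5, 0, 0), Rational(1, 115))), 2) = Pow(Add(Rational(-55, 9), Mul(-5, Rational(1, 115))), 2) = Pow(Add(Rational(-55, 9), Rational(-1, 23)), 2) = Pow(Rational(-1274, 207), 2) = Rational(1623076, 42849)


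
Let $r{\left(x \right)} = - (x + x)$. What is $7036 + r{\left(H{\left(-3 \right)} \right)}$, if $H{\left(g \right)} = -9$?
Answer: $7054$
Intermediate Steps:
$r{\left(x \right)} = - 2 x$
$7036 + r{\left(H{\left(-3 \right)} \right)} = 7036 - -18 = 7036 + 18 = 7054$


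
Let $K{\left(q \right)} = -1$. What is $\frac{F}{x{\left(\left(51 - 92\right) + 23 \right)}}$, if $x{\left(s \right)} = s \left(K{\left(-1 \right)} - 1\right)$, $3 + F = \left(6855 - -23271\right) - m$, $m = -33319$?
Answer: $\frac{31721}{18} \approx 1762.3$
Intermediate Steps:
$F = 63442$ ($F = -3 + \left(\left(6855 - -23271\right) - -33319\right) = -3 + \left(\left(6855 + 23271\right) + 33319\right) = -3 + \left(30126 + 33319\right) = -3 + 63445 = 63442$)
$x{\left(s \right)} = - 2 s$ ($x{\left(s \right)} = s \left(-1 - 1\right) = s \left(-2\right) = - 2 s$)
$\frac{F}{x{\left(\left(51 - 92\right) + 23 \right)}} = \frac{63442}{\left(-2\right) \left(\left(51 - 92\right) + 23\right)} = \frac{63442}{\left(-2\right) \left(-41 + 23\right)} = \frac{63442}{\left(-2\right) \left(-18\right)} = \frac{63442}{36} = 63442 \cdot \frac{1}{36} = \frac{31721}{18}$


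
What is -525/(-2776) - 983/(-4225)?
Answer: 4946933/11728600 ≈ 0.42178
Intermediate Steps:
-525/(-2776) - 983/(-4225) = -525*(-1/2776) - 983*(-1/4225) = 525/2776 + 983/4225 = 4946933/11728600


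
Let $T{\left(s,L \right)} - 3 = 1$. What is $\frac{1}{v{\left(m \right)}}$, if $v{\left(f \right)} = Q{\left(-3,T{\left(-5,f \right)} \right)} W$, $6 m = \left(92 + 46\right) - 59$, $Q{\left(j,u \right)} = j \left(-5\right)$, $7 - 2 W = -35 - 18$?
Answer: $\frac{1}{450} \approx 0.0022222$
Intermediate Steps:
$W = 30$ ($W = \frac{7}{2} - \frac{-35 - 18}{2} = \frac{7}{2} - - \frac{53}{2} = \frac{7}{2} + \frac{53}{2} = 30$)
$T{\left(s,L \right)} = 4$ ($T{\left(s,L \right)} = 3 + 1 = 4$)
$Q{\left(j,u \right)} = - 5 j$
$m = \frac{79}{6}$ ($m = \frac{\left(92 + 46\right) - 59}{6} = \frac{138 - 59}{6} = \frac{1}{6} \cdot 79 = \frac{79}{6} \approx 13.167$)
$v{\left(f \right)} = 450$ ($v{\left(f \right)} = \left(-5\right) \left(-3\right) 30 = 15 \cdot 30 = 450$)
$\frac{1}{v{\left(m \right)}} = \frac{1}{450}$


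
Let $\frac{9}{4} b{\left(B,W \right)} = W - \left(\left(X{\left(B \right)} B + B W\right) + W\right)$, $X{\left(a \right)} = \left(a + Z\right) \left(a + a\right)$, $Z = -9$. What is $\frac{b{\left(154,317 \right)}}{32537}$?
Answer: $- \frac{27705832}{292833} \approx -94.613$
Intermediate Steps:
$X{\left(a \right)} = 2 a \left(-9 + a\right)$ ($X{\left(a \right)} = \left(a - 9\right) \left(a + a\right) = \left(-9 + a\right) 2 a = 2 a \left(-9 + a\right)$)
$b{\left(B,W \right)} = - \frac{8 B^{2} \left(-9 + B\right)}{9} - \frac{4 B W}{9}$ ($b{\left(B,W \right)} = \frac{4 \left(W - \left(\left(2 B \left(-9 + B\right) B + B W\right) + W\right)\right)}{9} = \frac{4 \left(W - \left(\left(2 B^{2} \left(-9 + B\right) + B W\right) + W\right)\right)}{9} = \frac{4 \left(W - \left(\left(B W + 2 B^{2} \left(-9 + B\right)\right) + W\right)\right)}{9} = \frac{4 \left(W - \left(W + B W + 2 B^{2} \left(-9 + B\right)\right)\right)}{9} = \frac{4 \left(- B W - 2 B^{2} \left(-9 + B\right)\right)}{9} = - \frac{8 B^{2} \left(-9 + B\right)}{9} - \frac{4 B W}{9}$)
$\frac{b{\left(154,317 \right)}}{32537} = \frac{\left(- \frac{4}{9}\right) 154 \left(317 + 2 \cdot 154 \left(-9 + 154\right)\right)}{32537} = \left(- \frac{4}{9}\right) 154 \left(317 + 2 \cdot 154 \cdot 145\right) \frac{1}{32537} = \left(- \frac{4}{9}\right) 154 \left(317 + 44660\right) \frac{1}{32537} = \left(- \frac{4}{9}\right) 154 \cdot 44977 \cdot \frac{1}{32537} = \left(- \frac{27705832}{9}\right) \frac{1}{32537} = - \frac{27705832}{292833}$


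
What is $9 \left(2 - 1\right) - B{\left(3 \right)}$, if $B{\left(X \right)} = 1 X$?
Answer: $6$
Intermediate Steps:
$B{\left(X \right)} = X$
$9 \left(2 - 1\right) - B{\left(3 \right)} = 9 \left(2 - 1\right) - 3 = 9 \cdot 1 - 3 = 9 - 3 = 6$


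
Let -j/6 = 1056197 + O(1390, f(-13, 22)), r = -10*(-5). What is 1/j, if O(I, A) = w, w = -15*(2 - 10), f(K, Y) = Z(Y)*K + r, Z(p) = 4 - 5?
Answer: -1/6337902 ≈ -1.5778e-7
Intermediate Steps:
r = 50
Z(p) = -1
f(K, Y) = 50 - K (f(K, Y) = -K + 50 = 50 - K)
w = 120 (w = -15*(-8) = 120)
O(I, A) = 120
j = -6337902 (j = -6*(1056197 + 120) = -6*1056317 = -6337902)
1/j = 1/(-6337902) = -1/6337902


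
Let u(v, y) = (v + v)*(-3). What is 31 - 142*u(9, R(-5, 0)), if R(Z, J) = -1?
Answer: 7699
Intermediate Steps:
u(v, y) = -6*v (u(v, y) = (2*v)*(-3) = -6*v)
31 - 142*u(9, R(-5, 0)) = 31 - (-852)*9 = 31 - 142*(-54) = 31 + 7668 = 7699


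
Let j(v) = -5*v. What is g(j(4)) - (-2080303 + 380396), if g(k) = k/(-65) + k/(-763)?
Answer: 16861380845/9919 ≈ 1.6999e+6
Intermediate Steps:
g(k) = -828*k/49595 (g(k) = k*(-1/65) + k*(-1/763) = -k/65 - k/763 = -828*k/49595)
g(j(4)) - (-2080303 + 380396) = -(-828)*4/9919 - (-2080303 + 380396) = -828/49595*(-20) - 1*(-1699907) = 3312/9919 + 1699907 = 16861380845/9919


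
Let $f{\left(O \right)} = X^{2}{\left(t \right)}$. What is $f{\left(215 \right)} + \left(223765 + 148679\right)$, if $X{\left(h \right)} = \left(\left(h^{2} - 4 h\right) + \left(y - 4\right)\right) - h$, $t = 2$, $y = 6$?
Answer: $372460$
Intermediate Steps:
$X{\left(h \right)} = 2 + h^{2} - 5 h$ ($X{\left(h \right)} = \left(\left(h^{2} - 4 h\right) + \left(6 - 4\right)\right) - h = \left(\left(h^{2} - 4 h\right) + 2\right) - h = \left(2 + h^{2} - 4 h\right) - h = 2 + h^{2} - 5 h$)
$f{\left(O \right)} = 16$ ($f{\left(O \right)} = \left(2 + 2^{2} - 10\right)^{2} = \left(2 + 4 - 10\right)^{2} = \left(-4\right)^{2} = 16$)
$f{\left(215 \right)} + \left(223765 + 148679\right) = 16 + \left(223765 + 148679\right) = 16 + 372444 = 372460$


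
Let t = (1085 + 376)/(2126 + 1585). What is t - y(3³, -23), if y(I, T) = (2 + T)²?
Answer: -545030/1237 ≈ -440.61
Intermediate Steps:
t = 487/1237 (t = 1461/3711 = 1461*(1/3711) = 487/1237 ≈ 0.39369)
t - y(3³, -23) = 487/1237 - (2 - 23)² = 487/1237 - 1*(-21)² = 487/1237 - 1*441 = 487/1237 - 441 = -545030/1237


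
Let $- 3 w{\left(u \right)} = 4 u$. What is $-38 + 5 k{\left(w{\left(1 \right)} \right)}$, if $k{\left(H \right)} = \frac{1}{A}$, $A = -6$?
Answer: $- \frac{233}{6} \approx -38.833$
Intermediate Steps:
$w{\left(u \right)} = - \frac{4 u}{3}$
$k{\left(H \right)} = - \frac{1}{6}$ ($k{\left(H \right)} = \frac{1}{-6} = - \frac{1}{6}$)
$-38 + 5 k{\left(w{\left(1 \right)} \right)} = -38 + 5 \left(- \frac{1}{6}\right) = -38 - \frac{5}{6} = - \frac{233}{6}$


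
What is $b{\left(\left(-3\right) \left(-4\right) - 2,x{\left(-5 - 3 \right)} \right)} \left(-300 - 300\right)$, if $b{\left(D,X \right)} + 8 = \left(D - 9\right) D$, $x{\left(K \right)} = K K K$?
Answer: $-1200$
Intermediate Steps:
$x{\left(K \right)} = K^{3}$ ($x{\left(K \right)} = K K^{2} = K^{3}$)
$b{\left(D,X \right)} = -8 + D \left(-9 + D\right)$ ($b{\left(D,X \right)} = -8 + \left(D - 9\right) D = -8 + \left(-9 + D\right) D = -8 + D \left(-9 + D\right)$)
$b{\left(\left(-3\right) \left(-4\right) - 2,x{\left(-5 - 3 \right)} \right)} \left(-300 - 300\right) = \left(-8 + \left(\left(-3\right) \left(-4\right) - 2\right)^{2} - 9 \left(\left(-3\right) \left(-4\right) - 2\right)\right) \left(-300 - 300\right) = \left(-8 + \left(12 - 2\right)^{2} - 9 \left(12 - 2\right)\right) \left(-600\right) = \left(-8 + 10^{2} - 90\right) \left(-600\right) = \left(-8 + 100 - 90\right) \left(-600\right) = 2 \left(-600\right) = -1200$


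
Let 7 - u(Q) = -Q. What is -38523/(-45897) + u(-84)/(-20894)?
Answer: 269477877/319657306 ≈ 0.84302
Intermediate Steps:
u(Q) = 7 + Q (u(Q) = 7 - (-1)*Q = 7 + Q)
-38523/(-45897) + u(-84)/(-20894) = -38523/(-45897) + (7 - 84)/(-20894) = -38523*(-1/45897) - 77*(-1/20894) = 12841/15299 + 77/20894 = 269477877/319657306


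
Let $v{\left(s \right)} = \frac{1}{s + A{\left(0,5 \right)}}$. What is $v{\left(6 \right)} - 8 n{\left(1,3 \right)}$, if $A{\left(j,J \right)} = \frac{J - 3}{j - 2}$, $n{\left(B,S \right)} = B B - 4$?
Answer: $\frac{121}{5} \approx 24.2$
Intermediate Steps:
$n{\left(B,S \right)} = -4 + B^{2}$ ($n{\left(B,S \right)} = B^{2} - 4 = -4 + B^{2}$)
$A{\left(j,J \right)} = \frac{-3 + J}{-2 + j}$
$v{\left(s \right)} = \frac{1}{-1 + s}$ ($v{\left(s \right)} = \frac{1}{s + \frac{-3 + 5}{-2 + 0}} = \frac{1}{s + \frac{1}{-2} \cdot 2} = \frac{1}{s - 1} = \frac{1}{-1 + s}$)
$v{\left(6 \right)} - 8 n{\left(1,3 \right)} = \frac{1}{-1 + 6} - 8 \left(-4 + 1^{2}\right) = \frac{1}{5} - 8 \left(-4 + 1\right) = \frac{1}{5} - -24 = \frac{1}{5} + 24 = \frac{121}{5}$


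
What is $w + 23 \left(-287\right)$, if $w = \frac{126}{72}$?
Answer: $- \frac{26397}{4} \approx -6599.3$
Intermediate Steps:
$w = \frac{7}{4}$ ($w = 126 \cdot \frac{1}{72} = \frac{7}{4} \approx 1.75$)
$w + 23 \left(-287\right) = \frac{7}{4} + 23 \left(-287\right) = \frac{7}{4} - 6601 = - \frac{26397}{4}$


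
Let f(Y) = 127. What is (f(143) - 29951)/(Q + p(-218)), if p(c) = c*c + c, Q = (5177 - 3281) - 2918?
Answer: -7456/11571 ≈ -0.64437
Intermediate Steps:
Q = -1022 (Q = 1896 - 2918 = -1022)
p(c) = c + c² (p(c) = c² + c = c + c²)
(f(143) - 29951)/(Q + p(-218)) = (127 - 29951)/(-1022 - 218*(1 - 218)) = -29824/(-1022 - 218*(-217)) = -29824/(-1022 + 47306) = -29824/46284 = -29824*1/46284 = -7456/11571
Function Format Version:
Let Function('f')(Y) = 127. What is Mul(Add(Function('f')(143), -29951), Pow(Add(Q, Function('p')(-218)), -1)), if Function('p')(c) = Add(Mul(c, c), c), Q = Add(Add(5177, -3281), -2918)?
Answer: Rational(-7456, 11571) ≈ -0.64437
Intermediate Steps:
Q = -1022 (Q = Add(1896, -2918) = -1022)
Function('p')(c) = Add(c, Pow(c, 2)) (Function('p')(c) = Add(Pow(c, 2), c) = Add(c, Pow(c, 2)))
Mul(Add(Function('f')(143), -29951), Pow(Add(Q, Function('p')(-218)), -1)) = Mul(Add(127, -29951), Pow(Add(-1022, Mul(-218, Add(1, -218))), -1)) = Mul(-29824, Pow(Add(-1022, Mul(-218, -217)), -1)) = Mul(-29824, Pow(Add(-1022, 47306), -1)) = Mul(-29824, Pow(46284, -1)) = Mul(-29824, Rational(1, 46284)) = Rational(-7456, 11571)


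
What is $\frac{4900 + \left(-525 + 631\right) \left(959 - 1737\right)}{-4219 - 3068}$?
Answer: $\frac{25856}{2429} \approx 10.645$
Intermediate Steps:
$\frac{4900 + \left(-525 + 631\right) \left(959 - 1737\right)}{-4219 - 3068} = \frac{4900 + 106 \left(-778\right)}{-7287} = \left(4900 - 82468\right) \left(- \frac{1}{7287}\right) = \left(-77568\right) \left(- \frac{1}{7287}\right) = \frac{25856}{2429}$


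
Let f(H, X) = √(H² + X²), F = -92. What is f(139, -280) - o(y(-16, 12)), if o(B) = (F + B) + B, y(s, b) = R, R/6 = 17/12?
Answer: 75 + √97721 ≈ 387.60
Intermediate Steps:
R = 17/2 (R = 6*(17/12) = 17/2 ≈ 8.5000)
y(s, b) = 17/2
o(B) = -92 + 2*B (o(B) = (-92 + B) + B = -92 + 2*B)
f(139, -280) - o(y(-16, 12)) = √(139² + (-280)²) - (-92 + 2*(17/2)) = √(19321 + 78400) - (-92 + 17) = √97721 - 1*(-75) = √97721 + 75 = 75 + √97721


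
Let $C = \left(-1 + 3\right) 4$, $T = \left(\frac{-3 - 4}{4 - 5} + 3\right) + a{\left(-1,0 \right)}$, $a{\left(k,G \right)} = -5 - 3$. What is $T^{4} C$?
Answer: $128$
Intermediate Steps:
$a{\left(k,G \right)} = -8$ ($a{\left(k,G \right)} = -5 - 3 = -8$)
$T = 2$ ($T = \left(\frac{-3 - 4}{4 - 5} + 3\right) - 8 = \left(- \frac{7}{-1} + 3\right) - 8 = \left(\left(-7\right) \left(-1\right) + 3\right) - 8 = \left(7 + 3\right) - 8 = 10 - 8 = 2$)
$C = 8$ ($C = 2 \cdot 4 = 8$)
$T^{4} C = 2^{4} \cdot 8 = 16 \cdot 8 = 128$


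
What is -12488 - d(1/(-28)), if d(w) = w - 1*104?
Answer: -346751/28 ≈ -12384.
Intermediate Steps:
d(w) = -104 + w (d(w) = w - 104 = -104 + w)
-12488 - d(1/(-28)) = -12488 - (-104 + 1/(-28)) = -12488 - (-104 - 1/28) = -12488 - 1*(-2913/28) = -12488 + 2913/28 = -346751/28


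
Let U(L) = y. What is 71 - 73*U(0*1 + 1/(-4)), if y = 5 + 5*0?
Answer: -294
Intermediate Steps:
y = 5 (y = 5 + 0 = 5)
U(L) = 5
71 - 73*U(0*1 + 1/(-4)) = 71 - 73*5 = 71 - 365 = -294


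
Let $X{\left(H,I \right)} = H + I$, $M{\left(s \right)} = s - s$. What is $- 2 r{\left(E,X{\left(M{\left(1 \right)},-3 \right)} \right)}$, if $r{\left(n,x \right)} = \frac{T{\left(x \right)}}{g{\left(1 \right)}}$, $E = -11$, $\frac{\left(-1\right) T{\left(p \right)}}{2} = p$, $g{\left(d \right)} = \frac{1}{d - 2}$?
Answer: $12$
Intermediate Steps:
$g{\left(d \right)} = \frac{1}{-2 + d}$
$M{\left(s \right)} = 0$
$T{\left(p \right)} = - 2 p$
$r{\left(n,x \right)} = 2 x$ ($r{\left(n,x \right)} = \frac{\left(-2\right) x}{\frac{1}{-2 + 1}} = \frac{\left(-2\right) x}{\frac{1}{-1}} = \frac{\left(-2\right) x}{-1} = - 2 x \left(-1\right) = 2 x$)
$- 2 r{\left(E,X{\left(M{\left(1 \right)},-3 \right)} \right)} = - 2 \cdot 2 \left(0 - 3\right) = - 2 \cdot 2 \left(-3\right) = \left(-2\right) \left(-6\right) = 12$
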